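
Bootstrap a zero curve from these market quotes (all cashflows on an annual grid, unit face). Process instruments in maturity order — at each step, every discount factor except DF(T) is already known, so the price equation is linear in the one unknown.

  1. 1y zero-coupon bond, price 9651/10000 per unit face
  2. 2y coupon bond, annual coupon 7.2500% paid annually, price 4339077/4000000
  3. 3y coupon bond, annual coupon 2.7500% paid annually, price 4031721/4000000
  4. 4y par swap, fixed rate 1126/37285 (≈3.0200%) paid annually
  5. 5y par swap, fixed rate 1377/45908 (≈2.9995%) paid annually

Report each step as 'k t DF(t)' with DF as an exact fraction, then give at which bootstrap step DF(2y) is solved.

step 1 [1y] zero: DF = P = 9651/10000 ≈ 0.965100
step 2 [2y] bond c/1=29/400: DF=(4339077/4000000 − 29/400·(0.965100))/(1+29/400) = 4731/5000 ≈ 0.946200
step 3 [3y] bond c/1=11/400: DF=(4031721/4000000 − 11/400·(0.965100+0.946200))/(1+11/400) = 4649/5000 ≈ 0.929800
step 4 [4y] swap r/1=1126/37285: DF=(1 − 1126/37285·(0.965100+0.946200+0.929800))/(1+1126/37285) = 4437/5000 ≈ 0.887400
step 5 [5y] swap r/1=1377/45908: DF=(1 − 1377/45908·(0.965100+0.946200+0.929800+0.887400))/(1+1377/45908) = 8623/10000 ≈ 0.862300

1 1 9651/10000
2 2 4731/5000
3 3 4649/5000
4 4 4437/5000
5 5 8623/10000
DF(2y) is solved at step 2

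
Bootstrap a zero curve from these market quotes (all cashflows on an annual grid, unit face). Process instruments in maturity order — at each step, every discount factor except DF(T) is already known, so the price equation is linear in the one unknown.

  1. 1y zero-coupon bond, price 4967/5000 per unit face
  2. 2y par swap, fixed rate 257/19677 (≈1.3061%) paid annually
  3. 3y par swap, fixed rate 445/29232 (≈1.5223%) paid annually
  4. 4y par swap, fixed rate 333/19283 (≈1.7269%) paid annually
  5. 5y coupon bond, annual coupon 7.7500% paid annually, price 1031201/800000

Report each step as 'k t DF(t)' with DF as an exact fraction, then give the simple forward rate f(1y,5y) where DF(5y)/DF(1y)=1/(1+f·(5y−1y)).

1 1 4967/5000
2 2 9743/10000
3 3 1911/2000
4 4 4667/5000
5 5 9189/10000
f(1y,5y) = ((4967/5000)/(9189/10000) − 1)/(4) = 745/36756 ≈ 2.0269%

step 1 [1y] zero: DF = P = 4967/5000 ≈ 0.993400
step 2 [2y] swap r/1=257/19677: DF=(1 − 257/19677·(0.993400))/(1+257/19677) = 9743/10000 ≈ 0.974300
step 3 [3y] swap r/1=445/29232: DF=(1 − 445/29232·(0.993400+0.974300))/(1+445/29232) = 1911/2000 ≈ 0.955500
step 4 [4y] swap r/1=333/19283: DF=(1 − 333/19283·(0.993400+0.974300+0.955500))/(1+333/19283) = 4667/5000 ≈ 0.933400
step 5 [5y] bond c/1=31/400: DF=(1031201/800000 − 31/400·(0.993400+0.974300+0.955500+0.933400))/(1+31/400) = 9189/10000 ≈ 0.918900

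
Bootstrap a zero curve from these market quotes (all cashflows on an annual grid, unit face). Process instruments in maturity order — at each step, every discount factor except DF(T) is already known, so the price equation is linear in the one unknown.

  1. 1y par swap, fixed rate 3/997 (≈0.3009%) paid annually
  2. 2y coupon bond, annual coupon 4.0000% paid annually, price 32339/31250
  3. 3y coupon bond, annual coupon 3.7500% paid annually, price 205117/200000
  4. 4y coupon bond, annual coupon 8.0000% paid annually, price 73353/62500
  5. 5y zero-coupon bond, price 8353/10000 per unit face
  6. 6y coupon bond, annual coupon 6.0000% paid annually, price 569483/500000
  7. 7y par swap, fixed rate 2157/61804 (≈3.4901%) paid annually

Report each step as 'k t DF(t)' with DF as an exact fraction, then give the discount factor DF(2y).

1 1 997/1000
2 2 9567/10000
3 3 9179/10000
4 4 437/500
5 5 8353/10000
6 6 1019/1250
7 7 7843/10000
DF(2y) = 9567/10000 ≈ 0.956700

step 1 [1y] swap r/1=3/997: DF=(1 − 3/997·(0))/(1+3/997) = 997/1000 ≈ 0.997000
step 2 [2y] bond c/1=1/25: DF=(32339/31250 − 1/25·(0.997000))/(1+1/25) = 9567/10000 ≈ 0.956700
step 3 [3y] bond c/1=3/80: DF=(205117/200000 − 3/80·(0.997000+0.956700))/(1+3/80) = 9179/10000 ≈ 0.917900
step 4 [4y] bond c/1=2/25: DF=(73353/62500 − 2/25·(0.997000+0.956700+0.917900))/(1+2/25) = 437/500 ≈ 0.874000
step 5 [5y] zero: DF = P = 8353/10000 ≈ 0.835300
step 6 [6y] bond c/1=3/50: DF=(569483/500000 − 3/50·(0.997000+0.956700+0.917900+0.874000+0.835300))/(1+3/50) = 1019/1250 ≈ 0.815200
step 7 [7y] swap r/1=2157/61804: DF=(1 − 2157/61804·(0.997000+0.956700+0.917900+0.874000+0.835300+0.815200))/(1+2157/61804) = 7843/10000 ≈ 0.784300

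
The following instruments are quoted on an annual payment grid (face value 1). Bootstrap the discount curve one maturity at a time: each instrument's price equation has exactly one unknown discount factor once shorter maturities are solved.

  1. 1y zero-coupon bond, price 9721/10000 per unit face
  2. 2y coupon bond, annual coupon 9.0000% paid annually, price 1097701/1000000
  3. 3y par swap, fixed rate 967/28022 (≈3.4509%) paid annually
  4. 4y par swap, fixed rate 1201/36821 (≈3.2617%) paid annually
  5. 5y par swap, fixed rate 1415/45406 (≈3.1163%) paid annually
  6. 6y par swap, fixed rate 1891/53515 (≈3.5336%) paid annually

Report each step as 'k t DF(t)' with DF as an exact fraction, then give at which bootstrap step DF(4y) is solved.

step 1 [1y] zero: DF = P = 9721/10000 ≈ 0.972100
step 2 [2y] bond c/1=9/100: DF=(1097701/1000000 − 9/100·(0.972100))/(1+9/100) = 2317/2500 ≈ 0.926800
step 3 [3y] swap r/1=967/28022: DF=(1 − 967/28022·(0.972100+0.926800))/(1+967/28022) = 9033/10000 ≈ 0.903300
step 4 [4y] swap r/1=1201/36821: DF=(1 − 1201/36821·(0.972100+0.926800+0.903300))/(1+1201/36821) = 8799/10000 ≈ 0.879900
step 5 [5y] swap r/1=1415/45406: DF=(1 − 1415/45406·(0.972100+0.926800+0.903300+0.879900))/(1+1415/45406) = 1717/2000 ≈ 0.858500
step 6 [6y] swap r/1=1891/53515: DF=(1 − 1891/53515·(0.972100+0.926800+0.903300+0.879900+0.858500))/(1+1891/53515) = 8109/10000 ≈ 0.810900

1 1 9721/10000
2 2 2317/2500
3 3 9033/10000
4 4 8799/10000
5 5 1717/2000
6 6 8109/10000
DF(4y) is solved at step 4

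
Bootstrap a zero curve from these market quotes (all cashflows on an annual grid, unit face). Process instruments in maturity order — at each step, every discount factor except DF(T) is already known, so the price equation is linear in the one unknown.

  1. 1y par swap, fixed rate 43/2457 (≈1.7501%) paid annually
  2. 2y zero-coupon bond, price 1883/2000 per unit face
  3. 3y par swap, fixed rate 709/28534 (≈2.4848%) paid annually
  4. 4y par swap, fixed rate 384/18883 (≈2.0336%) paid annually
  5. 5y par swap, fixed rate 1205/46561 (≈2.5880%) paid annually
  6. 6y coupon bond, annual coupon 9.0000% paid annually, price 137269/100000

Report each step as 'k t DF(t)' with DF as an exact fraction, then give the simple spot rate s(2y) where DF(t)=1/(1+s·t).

step 1 [1y] swap r/1=43/2457: DF=(1 − 43/2457·(0))/(1+43/2457) = 2457/2500 ≈ 0.982800
step 2 [2y] zero: DF = P = 1883/2000 ≈ 0.941500
step 3 [3y] swap r/1=709/28534: DF=(1 − 709/28534·(0.982800+0.941500))/(1+709/28534) = 9291/10000 ≈ 0.929100
step 4 [4y] swap r/1=384/18883: DF=(1 − 384/18883·(0.982800+0.941500+0.929100))/(1+384/18883) = 577/625 ≈ 0.923200
step 5 [5y] swap r/1=1205/46561: DF=(1 − 1205/46561·(0.982800+0.941500+0.929100+0.923200))/(1+1205/46561) = 1759/2000 ≈ 0.879500
step 6 [6y] bond c/1=9/100: DF=(137269/100000 − 9/100·(0.982800+0.941500+0.929100+0.923200+0.879500))/(1+9/100) = 8749/10000 ≈ 0.874900

1 1 2457/2500
2 2 1883/2000
3 3 9291/10000
4 4 577/625
5 5 1759/2000
6 6 8749/10000
s(2y) = (1/(1883/2000) − 1)/(2) = 117/3766 ≈ 3.1067%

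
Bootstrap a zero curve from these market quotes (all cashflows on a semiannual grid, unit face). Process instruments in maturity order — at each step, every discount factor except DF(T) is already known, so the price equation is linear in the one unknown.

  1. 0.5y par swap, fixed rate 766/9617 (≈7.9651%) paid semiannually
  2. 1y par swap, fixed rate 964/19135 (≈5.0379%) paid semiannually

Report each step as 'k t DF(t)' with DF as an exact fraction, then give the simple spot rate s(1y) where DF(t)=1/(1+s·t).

step 1 [0.5y] swap r/2=383/9617: DF=(1 − 383/9617·(0))/(1+383/9617) = 9617/10000 ≈ 0.961700
step 2 [1y] swap r/2=482/19135: DF=(1 − 482/19135·(0.961700))/(1+482/19135) = 4759/5000 ≈ 0.951800

1 1/2 9617/10000
2 1 4759/5000
s(1y) = (1/(4759/5000) − 1)/(1) = 241/4759 ≈ 5.0641%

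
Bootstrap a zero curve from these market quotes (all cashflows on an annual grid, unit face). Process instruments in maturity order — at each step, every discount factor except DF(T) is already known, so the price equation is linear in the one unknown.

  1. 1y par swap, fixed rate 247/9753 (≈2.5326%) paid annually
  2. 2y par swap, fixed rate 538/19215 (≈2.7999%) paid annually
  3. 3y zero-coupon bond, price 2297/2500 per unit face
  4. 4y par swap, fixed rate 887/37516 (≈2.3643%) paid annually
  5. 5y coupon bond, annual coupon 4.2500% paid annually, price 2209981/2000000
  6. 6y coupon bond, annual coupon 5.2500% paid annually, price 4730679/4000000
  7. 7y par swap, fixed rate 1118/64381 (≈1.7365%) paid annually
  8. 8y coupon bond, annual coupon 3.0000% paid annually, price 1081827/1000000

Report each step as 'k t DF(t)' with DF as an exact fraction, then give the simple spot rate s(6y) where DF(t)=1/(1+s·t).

1 1 9753/10000
2 2 4731/5000
3 3 2297/2500
4 4 9113/10000
5 5 907/1000
6 6 8913/10000
7 7 4441/5000
8 8 2157/2500
s(6y) = (1/(8913/10000) − 1)/(6) = 1087/53478 ≈ 2.0326%

step 1 [1y] swap r/1=247/9753: DF=(1 − 247/9753·(0))/(1+247/9753) = 9753/10000 ≈ 0.975300
step 2 [2y] swap r/1=538/19215: DF=(1 − 538/19215·(0.975300))/(1+538/19215) = 4731/5000 ≈ 0.946200
step 3 [3y] zero: DF = P = 2297/2500 ≈ 0.918800
step 4 [4y] swap r/1=887/37516: DF=(1 − 887/37516·(0.975300+0.946200+0.918800))/(1+887/37516) = 9113/10000 ≈ 0.911300
step 5 [5y] bond c/1=17/400: DF=(2209981/2000000 − 17/400·(0.975300+0.946200+0.918800+0.911300))/(1+17/400) = 907/1000 ≈ 0.907000
step 6 [6y] bond c/1=21/400: DF=(4730679/4000000 − 21/400·(0.975300+0.946200+0.918800+0.911300+0.907000))/(1+21/400) = 8913/10000 ≈ 0.891300
step 7 [7y] swap r/1=1118/64381: DF=(1 − 1118/64381·(0.975300+0.946200+0.918800+0.911300+0.907000+0.891300))/(1+1118/64381) = 4441/5000 ≈ 0.888200
step 8 [8y] bond c/1=3/100: DF=(1081827/1000000 − 3/100·(0.975300+0.946200+0.918800+0.911300+0.907000+0.891300+0.888200))/(1+3/100) = 2157/2500 ≈ 0.862800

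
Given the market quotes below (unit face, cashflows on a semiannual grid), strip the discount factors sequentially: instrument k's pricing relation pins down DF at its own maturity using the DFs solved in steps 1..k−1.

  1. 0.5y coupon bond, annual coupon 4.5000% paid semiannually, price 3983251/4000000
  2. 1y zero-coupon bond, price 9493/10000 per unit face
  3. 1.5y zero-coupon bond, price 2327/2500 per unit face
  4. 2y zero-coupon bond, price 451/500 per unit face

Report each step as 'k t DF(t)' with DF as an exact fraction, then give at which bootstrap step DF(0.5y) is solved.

step 1 [0.5y] bond c/2=9/400: DF=(3983251/4000000 − 9/400·(0))/(1+9/400) = 9739/10000 ≈ 0.973900
step 2 [1y] zero: DF = P = 9493/10000 ≈ 0.949300
step 3 [1.5y] zero: DF = P = 2327/2500 ≈ 0.930800
step 4 [2y] zero: DF = P = 451/500 ≈ 0.902000

1 1/2 9739/10000
2 1 9493/10000
3 3/2 2327/2500
4 2 451/500
DF(0.5y) is solved at step 1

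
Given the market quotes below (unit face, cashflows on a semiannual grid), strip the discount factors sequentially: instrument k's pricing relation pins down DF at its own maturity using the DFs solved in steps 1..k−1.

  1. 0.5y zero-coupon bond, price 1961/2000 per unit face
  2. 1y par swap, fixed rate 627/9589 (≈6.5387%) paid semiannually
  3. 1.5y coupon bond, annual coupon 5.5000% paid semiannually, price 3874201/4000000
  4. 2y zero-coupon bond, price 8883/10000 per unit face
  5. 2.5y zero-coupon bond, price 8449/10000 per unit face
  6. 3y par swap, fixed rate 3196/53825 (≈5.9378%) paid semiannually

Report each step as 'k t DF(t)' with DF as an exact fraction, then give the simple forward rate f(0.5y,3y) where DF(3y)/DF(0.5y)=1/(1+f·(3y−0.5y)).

1 1/2 1961/2000
2 1 9373/10000
3 3/2 8913/10000
4 2 8883/10000
5 5/2 8449/10000
6 3 4201/5000
f(0.5y,3y) = ((1961/2000)/(4201/5000) − 1)/(5/2) = 1403/21005 ≈ 6.6794%

step 1 [0.5y] zero: DF = P = 1961/2000 ≈ 0.980500
step 2 [1y] swap r/2=627/19178: DF=(1 − 627/19178·(0.980500))/(1+627/19178) = 9373/10000 ≈ 0.937300
step 3 [1.5y] bond c/2=11/400: DF=(3874201/4000000 − 11/400·(0.980500+0.937300))/(1+11/400) = 8913/10000 ≈ 0.891300
step 4 [2y] zero: DF = P = 8883/10000 ≈ 0.888300
step 5 [2.5y] zero: DF = P = 8449/10000 ≈ 0.844900
step 6 [3y] swap r/2=1598/53825: DF=(1 − 1598/53825·(0.980500+0.937300+0.891300+0.888300+0.844900))/(1+1598/53825) = 4201/5000 ≈ 0.840200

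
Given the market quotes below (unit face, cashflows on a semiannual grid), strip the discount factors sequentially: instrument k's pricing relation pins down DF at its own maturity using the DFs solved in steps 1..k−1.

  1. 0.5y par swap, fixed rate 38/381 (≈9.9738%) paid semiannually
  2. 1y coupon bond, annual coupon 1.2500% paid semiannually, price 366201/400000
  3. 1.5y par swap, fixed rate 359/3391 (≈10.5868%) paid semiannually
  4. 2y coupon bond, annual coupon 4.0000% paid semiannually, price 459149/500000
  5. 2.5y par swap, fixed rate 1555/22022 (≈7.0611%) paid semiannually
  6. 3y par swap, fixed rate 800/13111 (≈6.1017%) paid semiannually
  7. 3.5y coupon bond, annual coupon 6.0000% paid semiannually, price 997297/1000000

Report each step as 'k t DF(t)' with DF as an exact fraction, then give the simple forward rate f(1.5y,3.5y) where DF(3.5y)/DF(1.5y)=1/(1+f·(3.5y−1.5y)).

1 1/2 381/400
2 1 9039/10000
3 3/2 2141/2500
4 2 8471/10000
5 5/2 1689/2000
6 3 21/25
7 7/2 1631/2000
f(1.5y,3.5y) = ((2141/2500)/(1631/2000) − 1)/(2) = 409/16310 ≈ 2.5077%

step 1 [0.5y] swap r/2=19/381: DF=(1 − 19/381·(0))/(1+19/381) = 381/400 ≈ 0.952500
step 2 [1y] bond c/2=1/160: DF=(366201/400000 − 1/160·(0.952500))/(1+1/160) = 9039/10000 ≈ 0.903900
step 3 [1.5y] swap r/2=359/6782: DF=(1 − 359/6782·(0.952500+0.903900))/(1+359/6782) = 2141/2500 ≈ 0.856400
step 4 [2y] bond c/2=1/50: DF=(459149/500000 − 1/50·(0.952500+0.903900+0.856400))/(1+1/50) = 8471/10000 ≈ 0.847100
step 5 [2.5y] swap r/2=1555/44044: DF=(1 − 1555/44044·(0.952500+0.903900+0.856400+0.847100))/(1+1555/44044) = 1689/2000 ≈ 0.844500
step 6 [3y] swap r/2=400/13111: DF=(1 − 400/13111·(0.952500+0.903900+0.856400+0.847100+0.844500))/(1+400/13111) = 21/25 ≈ 0.840000
step 7 [3.5y] bond c/2=3/100: DF=(997297/1000000 − 3/100·(0.952500+0.903900+0.856400+0.847100+0.844500+0.840000))/(1+3/100) = 1631/2000 ≈ 0.815500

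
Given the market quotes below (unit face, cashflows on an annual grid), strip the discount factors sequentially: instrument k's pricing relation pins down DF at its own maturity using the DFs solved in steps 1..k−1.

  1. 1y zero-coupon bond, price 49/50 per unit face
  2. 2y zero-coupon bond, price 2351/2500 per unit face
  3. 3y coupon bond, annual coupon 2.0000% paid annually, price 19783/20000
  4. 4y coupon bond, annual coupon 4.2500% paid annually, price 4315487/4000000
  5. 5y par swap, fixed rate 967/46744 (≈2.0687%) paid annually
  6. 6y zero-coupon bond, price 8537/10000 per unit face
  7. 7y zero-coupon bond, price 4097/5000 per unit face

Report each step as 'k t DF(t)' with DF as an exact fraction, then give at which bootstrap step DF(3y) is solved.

1 1 49/50
2 2 2351/2500
3 3 9321/10000
4 4 4593/5000
5 5 9033/10000
6 6 8537/10000
7 7 4097/5000
DF(3y) is solved at step 3

step 1 [1y] zero: DF = P = 49/50 ≈ 0.980000
step 2 [2y] zero: DF = P = 2351/2500 ≈ 0.940400
step 3 [3y] bond c/1=1/50: DF=(19783/20000 − 1/50·(0.980000+0.940400))/(1+1/50) = 9321/10000 ≈ 0.932100
step 4 [4y] bond c/1=17/400: DF=(4315487/4000000 − 17/400·(0.980000+0.940400+0.932100))/(1+17/400) = 4593/5000 ≈ 0.918600
step 5 [5y] swap r/1=967/46744: DF=(1 − 967/46744·(0.980000+0.940400+0.932100+0.918600))/(1+967/46744) = 9033/10000 ≈ 0.903300
step 6 [6y] zero: DF = P = 8537/10000 ≈ 0.853700
step 7 [7y] zero: DF = P = 4097/5000 ≈ 0.819400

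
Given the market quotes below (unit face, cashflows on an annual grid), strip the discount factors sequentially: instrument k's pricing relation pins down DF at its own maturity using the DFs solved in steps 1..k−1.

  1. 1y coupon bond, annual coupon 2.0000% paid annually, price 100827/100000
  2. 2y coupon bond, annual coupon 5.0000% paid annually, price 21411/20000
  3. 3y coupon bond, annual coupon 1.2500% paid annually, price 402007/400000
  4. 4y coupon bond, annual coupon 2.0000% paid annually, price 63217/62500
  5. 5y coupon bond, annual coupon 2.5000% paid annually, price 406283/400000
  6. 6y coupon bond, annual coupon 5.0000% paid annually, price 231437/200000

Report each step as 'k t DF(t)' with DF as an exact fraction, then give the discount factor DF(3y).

1 1 1977/2000
2 2 389/400
3 3 2421/2500
4 4 4671/5000
5 5 8967/10000
6 6 4377/5000
DF(3y) = 2421/2500 ≈ 0.968400

step 1 [1y] bond c/1=1/50: DF=(100827/100000 − 1/50·(0))/(1+1/50) = 1977/2000 ≈ 0.988500
step 2 [2y] bond c/1=1/20: DF=(21411/20000 − 1/20·(0.988500))/(1+1/20) = 389/400 ≈ 0.972500
step 3 [3y] bond c/1=1/80: DF=(402007/400000 − 1/80·(0.988500+0.972500))/(1+1/80) = 2421/2500 ≈ 0.968400
step 4 [4y] bond c/1=1/50: DF=(63217/62500 − 1/50·(0.988500+0.972500+0.968400))/(1+1/50) = 4671/5000 ≈ 0.934200
step 5 [5y] bond c/1=1/40: DF=(406283/400000 − 1/40·(0.988500+0.972500+0.968400+0.934200))/(1+1/40) = 8967/10000 ≈ 0.896700
step 6 [6y] bond c/1=1/20: DF=(231437/200000 − 1/20·(0.988500+0.972500+0.968400+0.934200+0.896700))/(1+1/20) = 4377/5000 ≈ 0.875400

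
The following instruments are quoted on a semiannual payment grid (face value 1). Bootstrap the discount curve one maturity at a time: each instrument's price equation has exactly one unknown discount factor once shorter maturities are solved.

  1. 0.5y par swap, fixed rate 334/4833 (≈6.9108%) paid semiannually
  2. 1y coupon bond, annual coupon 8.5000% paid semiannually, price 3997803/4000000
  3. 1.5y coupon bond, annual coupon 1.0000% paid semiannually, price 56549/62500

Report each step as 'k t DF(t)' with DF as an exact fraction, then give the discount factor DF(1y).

1 1/2 4833/5000
2 1 9193/10000
3 3/2 8909/10000
DF(1y) = 9193/10000 ≈ 0.919300

step 1 [0.5y] swap r/2=167/4833: DF=(1 − 167/4833·(0))/(1+167/4833) = 4833/5000 ≈ 0.966600
step 2 [1y] bond c/2=17/400: DF=(3997803/4000000 − 17/400·(0.966600))/(1+17/400) = 9193/10000 ≈ 0.919300
step 3 [1.5y] bond c/2=1/200: DF=(56549/62500 − 1/200·(0.966600+0.919300))/(1+1/200) = 8909/10000 ≈ 0.890900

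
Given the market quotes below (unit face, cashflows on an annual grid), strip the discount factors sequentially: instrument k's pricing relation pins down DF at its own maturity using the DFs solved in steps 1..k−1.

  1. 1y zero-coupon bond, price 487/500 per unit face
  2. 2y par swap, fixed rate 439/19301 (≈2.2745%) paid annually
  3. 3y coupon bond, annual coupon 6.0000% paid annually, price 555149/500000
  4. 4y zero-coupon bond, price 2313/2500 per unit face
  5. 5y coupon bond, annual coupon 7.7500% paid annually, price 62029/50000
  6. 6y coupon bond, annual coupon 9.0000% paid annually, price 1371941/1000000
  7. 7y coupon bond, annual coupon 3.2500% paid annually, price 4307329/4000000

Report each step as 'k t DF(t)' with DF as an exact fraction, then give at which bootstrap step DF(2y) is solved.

1 1 487/500
2 2 9561/10000
3 3 4691/5000
4 4 2313/2500
5 5 1757/2000
6 6 8729/10000
7 7 2171/2500
DF(2y) is solved at step 2

step 1 [1y] zero: DF = P = 487/500 ≈ 0.974000
step 2 [2y] swap r/1=439/19301: DF=(1 − 439/19301·(0.974000))/(1+439/19301) = 9561/10000 ≈ 0.956100
step 3 [3y] bond c/1=3/50: DF=(555149/500000 − 3/50·(0.974000+0.956100))/(1+3/50) = 4691/5000 ≈ 0.938200
step 4 [4y] zero: DF = P = 2313/2500 ≈ 0.925200
step 5 [5y] bond c/1=31/400: DF=(62029/50000 − 31/400·(0.974000+0.956100+0.938200+0.925200))/(1+31/400) = 1757/2000 ≈ 0.878500
step 6 [6y] bond c/1=9/100: DF=(1371941/1000000 − 9/100·(0.974000+0.956100+0.938200+0.925200+0.878500))/(1+9/100) = 8729/10000 ≈ 0.872900
step 7 [7y] bond c/1=13/400: DF=(4307329/4000000 − 13/400·(0.974000+0.956100+0.938200+0.925200+0.878500+0.872900))/(1+13/400) = 2171/2500 ≈ 0.868400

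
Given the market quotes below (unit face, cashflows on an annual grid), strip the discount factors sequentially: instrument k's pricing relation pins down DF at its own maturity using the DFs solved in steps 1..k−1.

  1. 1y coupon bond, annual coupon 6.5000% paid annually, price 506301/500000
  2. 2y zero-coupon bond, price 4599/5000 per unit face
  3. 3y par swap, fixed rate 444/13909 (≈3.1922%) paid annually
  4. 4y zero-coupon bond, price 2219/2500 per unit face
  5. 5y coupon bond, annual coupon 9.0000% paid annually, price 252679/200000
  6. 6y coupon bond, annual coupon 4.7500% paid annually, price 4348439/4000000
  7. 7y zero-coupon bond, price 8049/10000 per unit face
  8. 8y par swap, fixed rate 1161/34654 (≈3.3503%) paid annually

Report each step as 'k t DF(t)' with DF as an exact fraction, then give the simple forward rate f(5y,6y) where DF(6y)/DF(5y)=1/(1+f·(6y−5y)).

step 1 [1y] bond c/1=13/200: DF=(506301/500000 − 13/200·(0))/(1+13/200) = 2377/2500 ≈ 0.950800
step 2 [2y] zero: DF = P = 4599/5000 ≈ 0.919800
step 3 [3y] swap r/1=444/13909: DF=(1 − 444/13909·(0.950800+0.919800))/(1+444/13909) = 1139/1250 ≈ 0.911200
step 4 [4y] zero: DF = P = 2219/2500 ≈ 0.887600
step 5 [5y] bond c/1=9/100: DF=(252679/200000 − 9/100·(0.950800+0.919800+0.911200+0.887600))/(1+9/100) = 8561/10000 ≈ 0.856100
step 6 [6y] bond c/1=19/400: DF=(4348439/4000000 − 19/400·(0.950800+0.919800+0.911200+0.887600+0.856100))/(1+19/400) = 4163/5000 ≈ 0.832600
step 7 [7y] zero: DF = P = 8049/10000 ≈ 0.804900
step 8 [8y] swap r/1=1161/34654: DF=(1 − 1161/34654·(0.950800+0.919800+0.911200+0.887600+0.856100+0.832600+0.804900))/(1+1161/34654) = 3839/5000 ≈ 0.767800

1 1 2377/2500
2 2 4599/5000
3 3 1139/1250
4 4 2219/2500
5 5 8561/10000
6 6 4163/5000
7 7 8049/10000
8 8 3839/5000
f(5y,6y) = ((8561/10000)/(4163/5000) − 1)/(1) = 235/8326 ≈ 2.8225%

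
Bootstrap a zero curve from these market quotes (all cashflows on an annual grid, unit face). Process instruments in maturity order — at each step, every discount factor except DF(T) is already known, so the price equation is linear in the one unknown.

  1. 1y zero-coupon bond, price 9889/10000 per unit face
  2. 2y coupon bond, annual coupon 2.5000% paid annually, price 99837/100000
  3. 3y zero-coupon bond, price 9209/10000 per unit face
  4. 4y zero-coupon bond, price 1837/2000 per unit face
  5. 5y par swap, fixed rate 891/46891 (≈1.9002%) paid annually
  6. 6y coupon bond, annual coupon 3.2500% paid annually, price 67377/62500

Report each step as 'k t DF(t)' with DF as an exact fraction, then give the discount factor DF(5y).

1 1 9889/10000
2 2 9499/10000
3 3 9209/10000
4 4 1837/2000
5 5 9109/10000
6 6 1793/2000
DF(5y) = 9109/10000 ≈ 0.910900

step 1 [1y] zero: DF = P = 9889/10000 ≈ 0.988900
step 2 [2y] bond c/1=1/40: DF=(99837/100000 − 1/40·(0.988900))/(1+1/40) = 9499/10000 ≈ 0.949900
step 3 [3y] zero: DF = P = 9209/10000 ≈ 0.920900
step 4 [4y] zero: DF = P = 1837/2000 ≈ 0.918500
step 5 [5y] swap r/1=891/46891: DF=(1 − 891/46891·(0.988900+0.949900+0.920900+0.918500))/(1+891/46891) = 9109/10000 ≈ 0.910900
step 6 [6y] bond c/1=13/400: DF=(67377/62500 − 13/400·(0.988900+0.949900+0.920900+0.918500+0.910900))/(1+13/400) = 1793/2000 ≈ 0.896500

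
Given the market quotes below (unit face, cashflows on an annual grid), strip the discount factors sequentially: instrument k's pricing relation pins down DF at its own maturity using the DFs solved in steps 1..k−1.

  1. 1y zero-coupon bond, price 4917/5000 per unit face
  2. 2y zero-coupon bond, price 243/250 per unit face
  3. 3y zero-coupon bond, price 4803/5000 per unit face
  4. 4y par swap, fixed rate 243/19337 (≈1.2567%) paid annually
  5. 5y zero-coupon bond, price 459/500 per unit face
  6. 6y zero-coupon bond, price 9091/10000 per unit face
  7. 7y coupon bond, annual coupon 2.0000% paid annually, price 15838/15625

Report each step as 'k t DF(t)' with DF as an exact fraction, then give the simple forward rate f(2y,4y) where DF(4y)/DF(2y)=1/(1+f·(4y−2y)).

1 1 4917/5000
2 2 243/250
3 3 4803/5000
4 4 4757/5000
5 5 459/500
6 6 9091/10000
7 7 8821/10000
f(2y,4y) = ((243/250)/(4757/5000) − 1)/(2) = 103/9514 ≈ 1.0826%

step 1 [1y] zero: DF = P = 4917/5000 ≈ 0.983400
step 2 [2y] zero: DF = P = 243/250 ≈ 0.972000
step 3 [3y] zero: DF = P = 4803/5000 ≈ 0.960600
step 4 [4y] swap r/1=243/19337: DF=(1 − 243/19337·(0.983400+0.972000+0.960600))/(1+243/19337) = 4757/5000 ≈ 0.951400
step 5 [5y] zero: DF = P = 459/500 ≈ 0.918000
step 6 [6y] zero: DF = P = 9091/10000 ≈ 0.909100
step 7 [7y] bond c/1=1/50: DF=(15838/15625 − 1/50·(0.983400+0.972000+0.960600+0.951400+0.918000+0.909100))/(1+1/50) = 8821/10000 ≈ 0.882100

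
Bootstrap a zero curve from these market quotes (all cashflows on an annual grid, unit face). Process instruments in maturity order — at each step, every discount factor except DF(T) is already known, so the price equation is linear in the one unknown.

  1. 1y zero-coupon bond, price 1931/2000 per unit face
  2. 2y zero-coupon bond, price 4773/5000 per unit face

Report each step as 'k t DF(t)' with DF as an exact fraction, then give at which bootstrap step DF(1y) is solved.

step 1 [1y] zero: DF = P = 1931/2000 ≈ 0.965500
step 2 [2y] zero: DF = P = 4773/5000 ≈ 0.954600

1 1 1931/2000
2 2 4773/5000
DF(1y) is solved at step 1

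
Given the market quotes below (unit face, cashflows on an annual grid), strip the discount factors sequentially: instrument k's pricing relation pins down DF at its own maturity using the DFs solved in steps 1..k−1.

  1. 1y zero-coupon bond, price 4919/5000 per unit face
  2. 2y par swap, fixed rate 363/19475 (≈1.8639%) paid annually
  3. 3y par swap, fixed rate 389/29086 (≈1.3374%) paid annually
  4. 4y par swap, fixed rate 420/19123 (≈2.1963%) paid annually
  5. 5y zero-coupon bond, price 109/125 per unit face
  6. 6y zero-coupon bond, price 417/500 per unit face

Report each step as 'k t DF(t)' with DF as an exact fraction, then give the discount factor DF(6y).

1 1 4919/5000
2 2 9637/10000
3 3 9611/10000
4 4 229/250
5 5 109/125
6 6 417/500
DF(6y) = 417/500 ≈ 0.834000

step 1 [1y] zero: DF = P = 4919/5000 ≈ 0.983800
step 2 [2y] swap r/1=363/19475: DF=(1 − 363/19475·(0.983800))/(1+363/19475) = 9637/10000 ≈ 0.963700
step 3 [3y] swap r/1=389/29086: DF=(1 − 389/29086·(0.983800+0.963700))/(1+389/29086) = 9611/10000 ≈ 0.961100
step 4 [4y] swap r/1=420/19123: DF=(1 − 420/19123·(0.983800+0.963700+0.961100))/(1+420/19123) = 229/250 ≈ 0.916000
step 5 [5y] zero: DF = P = 109/125 ≈ 0.872000
step 6 [6y] zero: DF = P = 417/500 ≈ 0.834000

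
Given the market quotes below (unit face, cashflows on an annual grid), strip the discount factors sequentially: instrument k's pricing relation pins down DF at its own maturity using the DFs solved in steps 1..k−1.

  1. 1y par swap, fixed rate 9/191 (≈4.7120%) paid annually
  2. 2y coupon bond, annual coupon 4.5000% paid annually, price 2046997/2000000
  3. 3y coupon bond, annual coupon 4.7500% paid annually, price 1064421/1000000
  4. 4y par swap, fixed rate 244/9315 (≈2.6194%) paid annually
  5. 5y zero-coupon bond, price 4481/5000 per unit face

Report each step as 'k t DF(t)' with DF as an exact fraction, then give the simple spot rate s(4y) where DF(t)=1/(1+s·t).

step 1 [1y] swap r/1=9/191: DF=(1 − 9/191·(0))/(1+9/191) = 191/200 ≈ 0.955000
step 2 [2y] bond c/1=9/200: DF=(2046997/2000000 − 9/200·(0.955000))/(1+9/200) = 9383/10000 ≈ 0.938300
step 3 [3y] bond c/1=19/400: DF=(1064421/1000000 − 19/400·(0.955000+0.938300))/(1+19/400) = 9303/10000 ≈ 0.930300
step 4 [4y] swap r/1=244/9315: DF=(1 − 244/9315·(0.955000+0.938300+0.930300))/(1+244/9315) = 564/625 ≈ 0.902400
step 5 [5y] zero: DF = P = 4481/5000 ≈ 0.896200

1 1 191/200
2 2 9383/10000
3 3 9303/10000
4 4 564/625
5 5 4481/5000
s(4y) = (1/(564/625) − 1)/(4) = 61/2256 ≈ 2.7039%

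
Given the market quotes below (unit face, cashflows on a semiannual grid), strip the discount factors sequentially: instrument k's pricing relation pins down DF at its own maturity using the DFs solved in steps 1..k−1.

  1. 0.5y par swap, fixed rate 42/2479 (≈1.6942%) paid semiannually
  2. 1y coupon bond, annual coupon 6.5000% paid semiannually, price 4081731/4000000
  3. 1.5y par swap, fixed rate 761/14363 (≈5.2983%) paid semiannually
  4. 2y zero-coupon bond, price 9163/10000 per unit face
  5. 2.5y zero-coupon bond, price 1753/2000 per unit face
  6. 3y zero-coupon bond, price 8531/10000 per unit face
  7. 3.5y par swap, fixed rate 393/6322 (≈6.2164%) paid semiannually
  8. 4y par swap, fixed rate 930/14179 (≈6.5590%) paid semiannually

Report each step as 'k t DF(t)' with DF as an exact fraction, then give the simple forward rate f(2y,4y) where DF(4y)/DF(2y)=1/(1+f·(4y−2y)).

step 1 [0.5y] swap r/2=21/2479: DF=(1 − 21/2479·(0))/(1+21/2479) = 2479/2500 ≈ 0.991600
step 2 [1y] bond c/2=13/400: DF=(4081731/4000000 − 13/400·(0.991600))/(1+13/400) = 9571/10000 ≈ 0.957100
step 3 [1.5y] swap r/2=761/28726: DF=(1 − 761/28726·(0.991600+0.957100))/(1+761/28726) = 9239/10000 ≈ 0.923900
step 4 [2y] zero: DF = P = 9163/10000 ≈ 0.916300
step 5 [2.5y] zero: DF = P = 1753/2000 ≈ 0.876500
step 6 [3y] zero: DF = P = 8531/10000 ≈ 0.853100
step 7 [3.5y] swap r/2=393/12644: DF=(1 − 393/12644·(0.991600+0.957100+0.923900+0.916300+0.876500+0.853100))/(1+393/12644) = 1607/2000 ≈ 0.803500
step 8 [4y] swap r/2=465/14179: DF=(1 − 465/14179·(0.991600+0.957100+0.923900+0.916300+0.876500+0.853100+0.803500))/(1+465/14179) = 307/400 ≈ 0.767500

1 1/2 2479/2500
2 1 9571/10000
3 3/2 9239/10000
4 2 9163/10000
5 5/2 1753/2000
6 3 8531/10000
7 7/2 1607/2000
8 4 307/400
f(2y,4y) = ((9163/10000)/(307/400) − 1)/(2) = 744/7675 ≈ 9.6938%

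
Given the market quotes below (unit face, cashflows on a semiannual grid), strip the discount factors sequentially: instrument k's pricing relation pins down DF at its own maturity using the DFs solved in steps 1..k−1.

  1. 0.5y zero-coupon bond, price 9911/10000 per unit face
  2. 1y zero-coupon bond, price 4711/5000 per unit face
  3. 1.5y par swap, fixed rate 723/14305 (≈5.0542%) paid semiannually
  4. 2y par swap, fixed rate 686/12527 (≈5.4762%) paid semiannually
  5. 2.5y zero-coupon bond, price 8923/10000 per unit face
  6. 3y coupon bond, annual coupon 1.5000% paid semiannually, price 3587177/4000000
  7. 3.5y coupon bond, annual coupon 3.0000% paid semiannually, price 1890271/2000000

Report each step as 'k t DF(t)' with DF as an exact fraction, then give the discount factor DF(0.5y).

step 1 [0.5y] zero: DF = P = 9911/10000 ≈ 0.991100
step 2 [1y] zero: DF = P = 4711/5000 ≈ 0.942200
step 3 [1.5y] swap r/2=723/28610: DF=(1 − 723/28610·(0.991100+0.942200))/(1+723/28610) = 9277/10000 ≈ 0.927700
step 4 [2y] swap r/2=343/12527: DF=(1 − 343/12527·(0.991100+0.942200+0.927700))/(1+343/12527) = 8971/10000 ≈ 0.897100
step 5 [2.5y] zero: DF = P = 8923/10000 ≈ 0.892300
step 6 [3y] bond c/2=3/400: DF=(3587177/4000000 − 3/400·(0.991100+0.942200+0.927700+0.897100+0.892300))/(1+3/400) = 1711/2000 ≈ 0.855500
step 7 [3.5y] bond c/2=3/200: DF=(1890271/2000000 − 3/200·(0.991100+0.942200+0.927700+0.897100+0.892300+0.855500))/(1+3/200) = 4249/5000 ≈ 0.849800

1 1/2 9911/10000
2 1 4711/5000
3 3/2 9277/10000
4 2 8971/10000
5 5/2 8923/10000
6 3 1711/2000
7 7/2 4249/5000
DF(0.5y) = 9911/10000 ≈ 0.991100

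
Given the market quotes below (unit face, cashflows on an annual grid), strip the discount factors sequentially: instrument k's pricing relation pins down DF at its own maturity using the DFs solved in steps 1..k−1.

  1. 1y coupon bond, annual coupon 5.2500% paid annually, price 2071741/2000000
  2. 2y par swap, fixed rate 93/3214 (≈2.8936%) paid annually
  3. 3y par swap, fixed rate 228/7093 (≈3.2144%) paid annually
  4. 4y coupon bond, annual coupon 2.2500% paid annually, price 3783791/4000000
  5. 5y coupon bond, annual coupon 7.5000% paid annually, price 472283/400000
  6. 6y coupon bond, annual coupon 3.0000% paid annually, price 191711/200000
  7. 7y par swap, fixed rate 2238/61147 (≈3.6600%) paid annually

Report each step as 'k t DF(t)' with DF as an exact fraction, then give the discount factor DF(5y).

1 1 4921/5000
2 2 4721/5000
3 3 568/625
4 4 8627/10000
5 5 4201/5000
6 6 499/625
7 7 3881/5000
DF(5y) = 4201/5000 ≈ 0.840200

step 1 [1y] bond c/1=21/400: DF=(2071741/2000000 − 21/400·(0))/(1+21/400) = 4921/5000 ≈ 0.984200
step 2 [2y] swap r/1=93/3214: DF=(1 − 93/3214·(0.984200))/(1+93/3214) = 4721/5000 ≈ 0.944200
step 3 [3y] swap r/1=228/7093: DF=(1 − 228/7093·(0.984200+0.944200))/(1+228/7093) = 568/625 ≈ 0.908800
step 4 [4y] bond c/1=9/400: DF=(3783791/4000000 − 9/400·(0.984200+0.944200+0.908800))/(1+9/400) = 8627/10000 ≈ 0.862700
step 5 [5y] bond c/1=3/40: DF=(472283/400000 − 3/40·(0.984200+0.944200+0.908800+0.862700))/(1+3/40) = 4201/5000 ≈ 0.840200
step 6 [6y] bond c/1=3/100: DF=(191711/200000 − 3/100·(0.984200+0.944200+0.908800+0.862700+0.840200))/(1+3/100) = 499/625 ≈ 0.798400
step 7 [7y] swap r/1=2238/61147: DF=(1 − 2238/61147·(0.984200+0.944200+0.908800+0.862700+0.840200+0.798400))/(1+2238/61147) = 3881/5000 ≈ 0.776200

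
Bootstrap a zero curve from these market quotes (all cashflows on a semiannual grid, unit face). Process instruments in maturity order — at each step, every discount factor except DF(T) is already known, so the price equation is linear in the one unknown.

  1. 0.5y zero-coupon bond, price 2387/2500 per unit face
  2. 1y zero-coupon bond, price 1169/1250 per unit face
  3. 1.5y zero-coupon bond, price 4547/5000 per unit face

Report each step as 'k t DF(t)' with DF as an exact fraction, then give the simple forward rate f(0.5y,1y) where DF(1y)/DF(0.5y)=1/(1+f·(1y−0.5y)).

1 1/2 2387/2500
2 1 1169/1250
3 3/2 4547/5000
f(0.5y,1y) = ((2387/2500)/(1169/1250) − 1)/(1/2) = 7/167 ≈ 4.1916%

step 1 [0.5y] zero: DF = P = 2387/2500 ≈ 0.954800
step 2 [1y] zero: DF = P = 1169/1250 ≈ 0.935200
step 3 [1.5y] zero: DF = P = 4547/5000 ≈ 0.909400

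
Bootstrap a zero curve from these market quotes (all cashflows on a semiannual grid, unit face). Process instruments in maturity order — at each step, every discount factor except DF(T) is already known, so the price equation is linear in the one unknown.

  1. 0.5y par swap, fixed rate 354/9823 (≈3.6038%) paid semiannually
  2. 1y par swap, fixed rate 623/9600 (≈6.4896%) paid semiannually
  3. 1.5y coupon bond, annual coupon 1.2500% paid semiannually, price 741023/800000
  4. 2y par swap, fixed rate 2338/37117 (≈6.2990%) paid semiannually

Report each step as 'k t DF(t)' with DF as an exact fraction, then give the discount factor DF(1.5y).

step 1 [0.5y] swap r/2=177/9823: DF=(1 − 177/9823·(0))/(1+177/9823) = 9823/10000 ≈ 0.982300
step 2 [1y] swap r/2=623/19200: DF=(1 − 623/19200·(0.982300))/(1+623/19200) = 9377/10000 ≈ 0.937700
step 3 [1.5y] bond c/2=1/160: DF=(741023/800000 − 1/160·(0.982300+0.937700))/(1+1/160) = 4543/5000 ≈ 0.908600
step 4 [2y] swap r/2=1169/37117: DF=(1 − 1169/37117·(0.982300+0.937700+0.908600))/(1+1169/37117) = 8831/10000 ≈ 0.883100

1 1/2 9823/10000
2 1 9377/10000
3 3/2 4543/5000
4 2 8831/10000
DF(1.5y) = 4543/5000 ≈ 0.908600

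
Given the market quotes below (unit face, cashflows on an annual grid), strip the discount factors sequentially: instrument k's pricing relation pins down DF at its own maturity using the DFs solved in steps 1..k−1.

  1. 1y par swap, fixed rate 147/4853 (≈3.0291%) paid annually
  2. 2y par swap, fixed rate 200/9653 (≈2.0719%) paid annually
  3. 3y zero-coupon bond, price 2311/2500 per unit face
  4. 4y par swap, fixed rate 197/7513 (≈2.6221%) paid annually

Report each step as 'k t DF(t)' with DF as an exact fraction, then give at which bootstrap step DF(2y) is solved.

step 1 [1y] swap r/1=147/4853: DF=(1 − 147/4853·(0))/(1+147/4853) = 4853/5000 ≈ 0.970600
step 2 [2y] swap r/1=200/9653: DF=(1 − 200/9653·(0.970600))/(1+200/9653) = 24/25 ≈ 0.960000
step 3 [3y] zero: DF = P = 2311/2500 ≈ 0.924400
step 4 [4y] swap r/1=197/7513: DF=(1 − 197/7513·(0.970600+0.960000+0.924400))/(1+197/7513) = 1803/2000 ≈ 0.901500

1 1 4853/5000
2 2 24/25
3 3 2311/2500
4 4 1803/2000
DF(2y) is solved at step 2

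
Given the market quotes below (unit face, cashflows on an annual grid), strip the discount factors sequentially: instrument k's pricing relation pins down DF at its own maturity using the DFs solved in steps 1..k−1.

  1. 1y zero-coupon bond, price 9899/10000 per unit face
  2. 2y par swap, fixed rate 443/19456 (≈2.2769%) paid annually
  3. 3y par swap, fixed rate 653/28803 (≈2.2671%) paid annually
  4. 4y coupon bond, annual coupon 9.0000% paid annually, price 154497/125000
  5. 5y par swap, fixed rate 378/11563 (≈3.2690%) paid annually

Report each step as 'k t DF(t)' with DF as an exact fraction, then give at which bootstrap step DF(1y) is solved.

step 1 [1y] zero: DF = P = 9899/10000 ≈ 0.989900
step 2 [2y] swap r/1=443/19456: DF=(1 − 443/19456·(0.989900))/(1+443/19456) = 9557/10000 ≈ 0.955700
step 3 [3y] swap r/1=653/28803: DF=(1 − 653/28803·(0.989900+0.955700))/(1+653/28803) = 9347/10000 ≈ 0.934700
step 4 [4y] bond c/1=9/100: DF=(154497/125000 − 9/100·(0.989900+0.955700+0.934700))/(1+9/100) = 8961/10000 ≈ 0.896100
step 5 [5y] swap r/1=378/11563: DF=(1 − 378/11563·(0.989900+0.955700+0.934700+0.896100))/(1+378/11563) = 1061/1250 ≈ 0.848800

1 1 9899/10000
2 2 9557/10000
3 3 9347/10000
4 4 8961/10000
5 5 1061/1250
DF(1y) is solved at step 1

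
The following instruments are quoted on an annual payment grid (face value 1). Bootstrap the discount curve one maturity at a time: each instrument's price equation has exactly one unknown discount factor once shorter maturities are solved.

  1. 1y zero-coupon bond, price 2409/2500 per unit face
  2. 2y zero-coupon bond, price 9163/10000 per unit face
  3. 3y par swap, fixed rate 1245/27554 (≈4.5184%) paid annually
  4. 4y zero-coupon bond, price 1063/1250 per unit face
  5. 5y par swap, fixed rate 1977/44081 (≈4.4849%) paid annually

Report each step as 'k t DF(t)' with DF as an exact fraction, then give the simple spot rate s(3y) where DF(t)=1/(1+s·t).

step 1 [1y] zero: DF = P = 2409/2500 ≈ 0.963600
step 2 [2y] zero: DF = P = 9163/10000 ≈ 0.916300
step 3 [3y] swap r/1=1245/27554: DF=(1 − 1245/27554·(0.963600+0.916300))/(1+1245/27554) = 1751/2000 ≈ 0.875500
step 4 [4y] zero: DF = P = 1063/1250 ≈ 0.850400
step 5 [5y] swap r/1=1977/44081: DF=(1 − 1977/44081·(0.963600+0.916300+0.875500+0.850400))/(1+1977/44081) = 8023/10000 ≈ 0.802300

1 1 2409/2500
2 2 9163/10000
3 3 1751/2000
4 4 1063/1250
5 5 8023/10000
s(3y) = (1/(1751/2000) − 1)/(3) = 83/1751 ≈ 4.7401%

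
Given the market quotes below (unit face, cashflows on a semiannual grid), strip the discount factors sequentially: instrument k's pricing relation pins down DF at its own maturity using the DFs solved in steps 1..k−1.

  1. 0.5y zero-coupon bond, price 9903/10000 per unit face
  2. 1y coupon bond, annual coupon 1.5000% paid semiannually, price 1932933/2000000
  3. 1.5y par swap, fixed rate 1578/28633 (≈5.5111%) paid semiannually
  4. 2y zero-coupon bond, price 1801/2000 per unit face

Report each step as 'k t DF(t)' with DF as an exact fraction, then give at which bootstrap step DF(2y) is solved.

step 1 [0.5y] zero: DF = P = 9903/10000 ≈ 0.990300
step 2 [1y] bond c/2=3/400: DF=(1932933/2000000 − 3/400·(0.990300))/(1+3/400) = 9519/10000 ≈ 0.951900
step 3 [1.5y] swap r/2=789/28633: DF=(1 − 789/28633·(0.990300+0.951900))/(1+789/28633) = 9211/10000 ≈ 0.921100
step 4 [2y] zero: DF = P = 1801/2000 ≈ 0.900500

1 1/2 9903/10000
2 1 9519/10000
3 3/2 9211/10000
4 2 1801/2000
DF(2y) is solved at step 4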